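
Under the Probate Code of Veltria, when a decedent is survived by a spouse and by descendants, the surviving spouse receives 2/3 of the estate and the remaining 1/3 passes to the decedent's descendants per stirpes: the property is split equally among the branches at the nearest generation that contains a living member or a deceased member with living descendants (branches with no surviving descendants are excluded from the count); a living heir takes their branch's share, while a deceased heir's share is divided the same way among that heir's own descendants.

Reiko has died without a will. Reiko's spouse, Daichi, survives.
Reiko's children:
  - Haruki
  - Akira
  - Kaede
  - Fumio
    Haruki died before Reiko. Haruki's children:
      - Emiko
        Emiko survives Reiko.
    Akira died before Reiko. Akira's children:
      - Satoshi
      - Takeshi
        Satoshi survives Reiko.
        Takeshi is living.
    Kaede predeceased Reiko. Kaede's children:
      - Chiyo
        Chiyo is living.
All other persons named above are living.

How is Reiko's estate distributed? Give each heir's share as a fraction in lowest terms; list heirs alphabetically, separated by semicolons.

Daichi, as surviving spouse, takes 2/3.
The remaining 1/3 passes to Reiko's descendants per stirpes.
The 1/3 is divided into 4 equal shares of 1/12 among Haruki, Akira, Kaede, Fumio.
Haruki predeceased; the 1/12 allotted to Haruki's branch passes to Haruki's issue by representation.
Emiko is the sole taker at this level and receives the full 1/12.
Akira predeceased; the 1/12 allotted to Akira's branch passes to Akira's issue by representation.
The 1/12 is divided into 2 equal shares of 1/24 among Satoshi, Takeshi.
Satoshi is living and takes 1/24.
Takeshi is living and takes 1/24.
Kaede predeceased; the 1/12 allotted to Kaede's branch passes to Kaede's issue by representation.
Chiyo is the sole taker at this level and receives the full 1/12.
Fumio is living and takes 1/12.

Chiyo 1/12; Daichi 2/3; Emiko 1/12; Fumio 1/12; Satoshi 1/24; Takeshi 1/24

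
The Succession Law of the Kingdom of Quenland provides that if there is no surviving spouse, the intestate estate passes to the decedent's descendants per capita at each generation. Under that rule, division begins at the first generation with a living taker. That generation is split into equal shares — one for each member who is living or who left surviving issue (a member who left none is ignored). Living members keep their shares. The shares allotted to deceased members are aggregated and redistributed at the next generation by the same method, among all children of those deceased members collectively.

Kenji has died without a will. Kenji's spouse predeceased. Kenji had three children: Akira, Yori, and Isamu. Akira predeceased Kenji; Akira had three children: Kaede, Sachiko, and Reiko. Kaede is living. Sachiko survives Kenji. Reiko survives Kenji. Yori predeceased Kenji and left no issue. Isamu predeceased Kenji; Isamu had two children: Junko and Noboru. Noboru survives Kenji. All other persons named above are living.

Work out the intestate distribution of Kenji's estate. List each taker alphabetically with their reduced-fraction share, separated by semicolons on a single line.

Junko 1/5; Kaede 1/5; Noboru 1/5; Reiko 1/5; Sachiko 1/5

There is no surviving spouse, so the entire estate passes to Kenji's descendants per capita at each generation.
No one at generation 1 (Akira, Isamu) is living; moving to the next generation.
At generation 2 (Kaede, Sachiko, Reiko, Junko, Noboru) there are 5 shares of (1)/5 = 1/5 each.
Living: Kaede, Sachiko, Reiko, Junko, and Noboru — each takes 1/5.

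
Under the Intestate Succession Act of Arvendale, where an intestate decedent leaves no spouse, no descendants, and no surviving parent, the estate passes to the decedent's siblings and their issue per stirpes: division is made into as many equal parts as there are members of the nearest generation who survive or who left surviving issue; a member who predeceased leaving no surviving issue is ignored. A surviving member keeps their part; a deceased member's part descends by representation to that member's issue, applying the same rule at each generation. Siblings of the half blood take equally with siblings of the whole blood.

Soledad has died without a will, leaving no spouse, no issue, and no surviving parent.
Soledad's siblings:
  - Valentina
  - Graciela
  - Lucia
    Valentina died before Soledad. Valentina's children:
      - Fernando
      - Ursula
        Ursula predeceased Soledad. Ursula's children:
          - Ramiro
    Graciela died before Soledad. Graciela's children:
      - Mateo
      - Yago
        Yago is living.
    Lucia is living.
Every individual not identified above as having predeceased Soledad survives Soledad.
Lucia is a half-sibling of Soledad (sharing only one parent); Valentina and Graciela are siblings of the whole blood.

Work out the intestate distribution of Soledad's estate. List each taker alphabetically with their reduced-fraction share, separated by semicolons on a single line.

Fernando 1/6; Lucia 1/3; Mateo 1/6; Ramiro 1/6; Yago 1/6

No spouse, descendants, or parent survives, so the estate passes to Soledad's siblings per stirpes.
Half-blood and whole-blood siblings take equally under the stated rule.
The estate is divided into 3 equal shares of 1/3 among Valentina, Graciela, Lucia.
Valentina predeceased; the 1/3 allotted to Valentina's branch passes to Valentina's issue by representation.
The 1/3 is divided into 2 equal shares of 1/6 among Fernando, Ursula.
Fernando is living and takes 1/6.
Ursula predeceased; the 1/6 allotted to Ursula's branch passes to Ursula's issue by representation.
Ramiro is the sole taker at this level and receives the full 1/6.
Graciela predeceased; the 1/3 allotted to Graciela's branch passes to Graciela's issue by representation.
The 1/3 is divided into 2 equal shares of 1/6 among Mateo, Yago.
Mateo is living and takes 1/6.
Yago is living and takes 1/6.
Lucia is living and takes 1/3.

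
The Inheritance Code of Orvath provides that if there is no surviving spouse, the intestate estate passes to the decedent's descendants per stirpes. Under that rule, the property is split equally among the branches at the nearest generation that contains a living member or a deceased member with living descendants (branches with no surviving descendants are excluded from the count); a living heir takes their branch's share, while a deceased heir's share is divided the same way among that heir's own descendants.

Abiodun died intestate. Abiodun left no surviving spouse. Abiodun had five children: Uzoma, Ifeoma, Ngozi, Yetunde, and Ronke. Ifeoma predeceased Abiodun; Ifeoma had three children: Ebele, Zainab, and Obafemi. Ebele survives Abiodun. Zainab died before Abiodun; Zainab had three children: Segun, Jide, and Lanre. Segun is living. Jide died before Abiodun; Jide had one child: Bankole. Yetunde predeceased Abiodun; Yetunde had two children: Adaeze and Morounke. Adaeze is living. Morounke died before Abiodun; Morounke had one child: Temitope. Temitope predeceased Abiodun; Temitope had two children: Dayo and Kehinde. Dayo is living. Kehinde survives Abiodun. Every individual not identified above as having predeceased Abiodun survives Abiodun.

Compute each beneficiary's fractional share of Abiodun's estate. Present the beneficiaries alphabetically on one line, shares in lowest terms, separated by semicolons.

Adaeze 1/10; Bankole 1/45; Dayo 1/20; Ebele 1/15; Kehinde 1/20; Lanre 1/45; Ngozi 1/5; Obafemi 1/15; Ronke 1/5; Segun 1/45; Uzoma 1/5

There is no surviving spouse, so the entire estate passes to Abiodun's descendants per stirpes.
The estate is divided into 5 equal shares of 1/5 among Uzoma, Ifeoma, Ngozi, Yetunde, Ronke.
Uzoma is living and takes 1/5.
Ifeoma predeceased; the 1/5 allotted to Ifeoma's branch passes to Ifeoma's issue by representation.
The 1/5 is divided into 3 equal shares of 1/15 among Ebele, Zainab, Obafemi.
Ebele is living and takes 1/15.
Zainab predeceased; the 1/15 allotted to Zainab's branch passes to Zainab's issue by representation.
The 1/15 is divided into 3 equal shares of 1/45 among Segun, Jide, Lanre.
Segun is living and takes 1/45.
Jide predeceased; the 1/45 allotted to Jide's branch passes to Jide's issue by representation.
Bankole is the sole taker at this level and receives the full 1/45.
Lanre is living and takes 1/45.
Obafemi is living and takes 1/15.
Ngozi is living and takes 1/5.
Yetunde predeceased; the 1/5 allotted to Yetunde's branch passes to Yetunde's issue by representation.
The 1/5 is divided into 2 equal shares of 1/10 among Adaeze, Morounke.
Adaeze is living and takes 1/10.
Morounke predeceased; the 1/10 allotted to Morounke's branch passes to Morounke's issue by representation.
Temitope's line is the sole branch at this level, so the full 1/10 passes to Temitope's issue by representation.
The 1/10 is divided into 2 equal shares of 1/20 among Dayo, Kehinde.
Dayo is living and takes 1/20.
Kehinde is living and takes 1/20.
Ronke is living and takes 1/5.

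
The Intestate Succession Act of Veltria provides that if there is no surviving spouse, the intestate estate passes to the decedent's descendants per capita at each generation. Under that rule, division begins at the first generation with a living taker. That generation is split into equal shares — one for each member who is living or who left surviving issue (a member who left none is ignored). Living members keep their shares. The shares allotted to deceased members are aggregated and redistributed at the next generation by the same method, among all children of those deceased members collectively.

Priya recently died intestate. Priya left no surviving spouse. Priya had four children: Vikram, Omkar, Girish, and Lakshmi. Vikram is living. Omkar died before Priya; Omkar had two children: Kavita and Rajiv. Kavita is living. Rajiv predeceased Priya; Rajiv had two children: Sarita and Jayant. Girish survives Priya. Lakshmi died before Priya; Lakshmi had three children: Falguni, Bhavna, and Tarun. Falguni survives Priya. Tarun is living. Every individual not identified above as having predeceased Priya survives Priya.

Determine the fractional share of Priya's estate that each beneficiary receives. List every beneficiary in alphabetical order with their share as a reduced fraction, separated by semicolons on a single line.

Bhavna 1/10; Falguni 1/10; Girish 1/4; Jayant 1/20; Kavita 1/10; Sarita 1/20; Tarun 1/10; Vikram 1/4

There is no surviving spouse, so the entire estate passes to Priya's descendants per capita at each generation.
At generation 1 (Vikram, Omkar, Girish, Lakshmi) there are 4 shares of (1)/4 = 1/4 each.
Living: Vikram and Girish — each takes 1/4.
Deceased: Omkar and Lakshmi. Their combined 1/2 is pooled and carried to generation 2.
At generation 2 (Kavita, Rajiv, Falguni, Bhavna, Tarun) there are 5 shares of (1/2)/5 = 1/10 each.
Living: Kavita, Falguni, Bhavna, and Tarun — each takes 1/10.
Deceased: Rajiv. That 1/10 share is carried to generation 3.
At generation 3 (Sarita, Jayant) there are 2 shares of (1/10)/2 = 1/20 each.
Living: Sarita and Jayant — each takes 1/20.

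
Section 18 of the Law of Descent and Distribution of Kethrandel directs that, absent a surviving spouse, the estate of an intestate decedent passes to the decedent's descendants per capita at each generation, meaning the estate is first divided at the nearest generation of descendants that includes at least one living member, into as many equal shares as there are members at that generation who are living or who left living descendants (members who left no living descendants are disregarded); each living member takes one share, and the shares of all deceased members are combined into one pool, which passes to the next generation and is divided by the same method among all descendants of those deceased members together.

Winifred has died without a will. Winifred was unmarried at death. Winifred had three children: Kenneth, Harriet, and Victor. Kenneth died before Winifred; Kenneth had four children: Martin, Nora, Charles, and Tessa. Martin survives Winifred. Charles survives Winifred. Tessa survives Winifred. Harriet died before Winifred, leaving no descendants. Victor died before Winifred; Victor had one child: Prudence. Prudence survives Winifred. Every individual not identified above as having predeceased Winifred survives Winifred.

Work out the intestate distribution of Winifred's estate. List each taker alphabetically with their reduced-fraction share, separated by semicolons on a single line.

There is no surviving spouse, so the entire estate passes to Winifred's descendants per capita at each generation.
No one at generation 1 (Kenneth, Victor) is living; moving to the next generation.
At generation 2 (Martin, Nora, Charles, Tessa, Prudence) there are 5 shares of (1)/5 = 1/5 each.
Living: Martin, Nora, Charles, Tessa, and Prudence — each takes 1/5.

Charles 1/5; Martin 1/5; Nora 1/5; Prudence 1/5; Tessa 1/5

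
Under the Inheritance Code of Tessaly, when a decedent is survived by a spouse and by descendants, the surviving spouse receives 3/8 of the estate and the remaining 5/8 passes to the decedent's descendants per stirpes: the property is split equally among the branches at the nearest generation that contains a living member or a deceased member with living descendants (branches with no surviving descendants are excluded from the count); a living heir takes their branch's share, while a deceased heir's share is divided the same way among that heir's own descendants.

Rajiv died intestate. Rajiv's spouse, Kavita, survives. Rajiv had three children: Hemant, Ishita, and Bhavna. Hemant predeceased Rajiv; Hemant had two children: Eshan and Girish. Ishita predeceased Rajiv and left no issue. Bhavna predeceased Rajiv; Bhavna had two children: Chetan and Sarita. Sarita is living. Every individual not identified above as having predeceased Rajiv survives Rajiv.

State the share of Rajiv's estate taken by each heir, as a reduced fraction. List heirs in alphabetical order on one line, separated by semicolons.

Kavita, as surviving spouse, takes 3/8.
The remaining 5/8 passes to Rajiv's descendants per stirpes.
Ishita left no surviving issue, so that branch lapses and is disregarded.
The 5/8 is divided into 2 equal shares of 5/16 among Hemant, Bhavna.
Hemant predeceased; the 5/16 allotted to Hemant's branch passes to Hemant's issue by representation.
The 5/16 is divided into 2 equal shares of 5/32 among Eshan, Girish.
Eshan is living and takes 5/32.
Girish is living and takes 5/32.
Bhavna predeceased; the 5/16 allotted to Bhavna's branch passes to Bhavna's issue by representation.
The 5/16 is divided into 2 equal shares of 5/32 among Chetan, Sarita.
Chetan is living and takes 5/32.
Sarita is living and takes 5/32.

Chetan 5/32; Eshan 5/32; Girish 5/32; Kavita 3/8; Sarita 5/32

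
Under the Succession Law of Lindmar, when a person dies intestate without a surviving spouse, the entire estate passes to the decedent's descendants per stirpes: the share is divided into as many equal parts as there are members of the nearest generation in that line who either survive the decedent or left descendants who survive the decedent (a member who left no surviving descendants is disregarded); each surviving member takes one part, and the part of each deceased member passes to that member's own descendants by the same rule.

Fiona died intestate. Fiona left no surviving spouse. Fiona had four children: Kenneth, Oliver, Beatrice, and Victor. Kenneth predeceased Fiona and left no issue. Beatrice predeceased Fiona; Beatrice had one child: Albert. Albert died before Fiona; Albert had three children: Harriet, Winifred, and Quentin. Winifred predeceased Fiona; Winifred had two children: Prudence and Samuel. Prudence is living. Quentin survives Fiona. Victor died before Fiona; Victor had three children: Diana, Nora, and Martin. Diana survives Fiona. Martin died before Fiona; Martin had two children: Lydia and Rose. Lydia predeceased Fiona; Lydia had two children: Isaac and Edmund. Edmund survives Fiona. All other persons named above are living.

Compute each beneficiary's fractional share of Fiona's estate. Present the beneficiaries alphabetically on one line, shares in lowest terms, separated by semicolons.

Diana 1/9; Edmund 1/36; Harriet 1/9; Isaac 1/36; Nora 1/9; Oliver 1/3; Prudence 1/18; Quentin 1/9; Rose 1/18; Samuel 1/18

There is no surviving spouse, so the entire estate passes to Fiona's descendants per stirpes.
Kenneth left no surviving issue, so that branch lapses and is disregarded.
The estate is divided into 3 equal shares of 1/3 among Oliver, Beatrice, Victor.
Oliver is living and takes 1/3.
Beatrice predeceased; the 1/3 allotted to Beatrice's branch passes to Beatrice's issue by representation.
Albert's line is the sole branch at this level, so the full 1/3 passes to Albert's issue by representation.
The 1/3 is divided into 3 equal shares of 1/9 among Harriet, Winifred, Quentin.
Harriet is living and takes 1/9.
Winifred predeceased; the 1/9 allotted to Winifred's branch passes to Winifred's issue by representation.
The 1/9 is divided into 2 equal shares of 1/18 among Prudence, Samuel.
Prudence is living and takes 1/18.
Samuel is living and takes 1/18.
Quentin is living and takes 1/9.
Victor predeceased; the 1/3 allotted to Victor's branch passes to Victor's issue by representation.
The 1/3 is divided into 3 equal shares of 1/9 among Diana, Nora, Martin.
Diana is living and takes 1/9.
Nora is living and takes 1/9.
Martin predeceased; the 1/9 allotted to Martin's branch passes to Martin's issue by representation.
The 1/9 is divided into 2 equal shares of 1/18 among Lydia, Rose.
Lydia predeceased; the 1/18 allotted to Lydia's branch passes to Lydia's issue by representation.
The 1/18 is divided into 2 equal shares of 1/36 among Isaac, Edmund.
Isaac is living and takes 1/36.
Edmund is living and takes 1/36.
Rose is living and takes 1/18.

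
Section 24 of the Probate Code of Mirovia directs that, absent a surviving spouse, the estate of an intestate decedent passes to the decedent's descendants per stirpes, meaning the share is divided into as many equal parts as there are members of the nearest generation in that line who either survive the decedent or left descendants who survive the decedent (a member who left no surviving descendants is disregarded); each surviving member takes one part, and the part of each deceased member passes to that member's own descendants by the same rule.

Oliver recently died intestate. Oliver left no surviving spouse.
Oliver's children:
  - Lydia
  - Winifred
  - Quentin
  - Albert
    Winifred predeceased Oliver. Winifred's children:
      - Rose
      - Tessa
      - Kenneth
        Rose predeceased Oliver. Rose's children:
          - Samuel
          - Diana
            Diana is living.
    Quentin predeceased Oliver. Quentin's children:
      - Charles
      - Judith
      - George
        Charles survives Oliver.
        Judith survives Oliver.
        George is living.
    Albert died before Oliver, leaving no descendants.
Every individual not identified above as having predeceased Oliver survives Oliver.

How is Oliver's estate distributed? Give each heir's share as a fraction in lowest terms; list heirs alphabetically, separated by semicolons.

Charles 1/9; Diana 1/18; George 1/9; Judith 1/9; Kenneth 1/9; Lydia 1/3; Samuel 1/18; Tessa 1/9

There is no surviving spouse, so the entire estate passes to Oliver's descendants per stirpes.
Albert left no surviving issue, so that branch lapses and is disregarded.
The estate is divided into 3 equal shares of 1/3 among Lydia, Winifred, Quentin.
Lydia is living and takes 1/3.
Winifred predeceased; the 1/3 allotted to Winifred's branch passes to Winifred's issue by representation.
The 1/3 is divided into 3 equal shares of 1/9 among Rose, Tessa, Kenneth.
Rose predeceased; the 1/9 allotted to Rose's branch passes to Rose's issue by representation.
The 1/9 is divided into 2 equal shares of 1/18 among Samuel, Diana.
Samuel is living and takes 1/18.
Diana is living and takes 1/18.
Tessa is living and takes 1/9.
Kenneth is living and takes 1/9.
Quentin predeceased; the 1/3 allotted to Quentin's branch passes to Quentin's issue by representation.
The 1/3 is divided into 3 equal shares of 1/9 among Charles, Judith, George.
Charles is living and takes 1/9.
Judith is living and takes 1/9.
George is living and takes 1/9.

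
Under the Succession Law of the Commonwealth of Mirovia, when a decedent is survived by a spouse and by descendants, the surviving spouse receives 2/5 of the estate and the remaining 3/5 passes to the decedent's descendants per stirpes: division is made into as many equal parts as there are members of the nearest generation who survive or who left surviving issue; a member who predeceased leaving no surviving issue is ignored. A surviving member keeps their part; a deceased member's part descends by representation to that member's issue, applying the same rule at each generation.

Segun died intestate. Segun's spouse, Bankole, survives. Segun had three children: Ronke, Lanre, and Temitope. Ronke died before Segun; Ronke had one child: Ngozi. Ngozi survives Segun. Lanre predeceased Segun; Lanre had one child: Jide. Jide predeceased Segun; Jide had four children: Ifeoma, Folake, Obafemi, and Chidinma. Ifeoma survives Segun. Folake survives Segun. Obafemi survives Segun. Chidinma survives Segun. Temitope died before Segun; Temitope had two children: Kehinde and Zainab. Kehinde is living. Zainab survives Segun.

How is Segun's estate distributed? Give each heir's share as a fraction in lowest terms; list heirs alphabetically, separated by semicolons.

Bankole, as surviving spouse, takes 2/5.
The remaining 3/5 passes to Segun's descendants per stirpes.
The 3/5 is divided into 3 equal shares of 1/5 among Ronke, Lanre, Temitope.
Ronke predeceased; the 1/5 allotted to Ronke's branch passes to Ronke's issue by representation.
Ngozi is the sole taker at this level and receives the full 1/5.
Lanre predeceased; the 1/5 allotted to Lanre's branch passes to Lanre's issue by representation.
Jide's line is the sole branch at this level, so the full 1/5 passes to Jide's issue by representation.
The 1/5 is divided into 4 equal shares of 1/20 among Ifeoma, Folake, Obafemi, Chidinma.
Ifeoma is living and takes 1/20.
Folake is living and takes 1/20.
Obafemi is living and takes 1/20.
Chidinma is living and takes 1/20.
Temitope predeceased; the 1/5 allotted to Temitope's branch passes to Temitope's issue by representation.
The 1/5 is divided into 2 equal shares of 1/10 among Kehinde, Zainab.
Kehinde is living and takes 1/10.
Zainab is living and takes 1/10.

Bankole 2/5; Chidinma 1/20; Folake 1/20; Ifeoma 1/20; Kehinde 1/10; Ngozi 1/5; Obafemi 1/20; Zainab 1/10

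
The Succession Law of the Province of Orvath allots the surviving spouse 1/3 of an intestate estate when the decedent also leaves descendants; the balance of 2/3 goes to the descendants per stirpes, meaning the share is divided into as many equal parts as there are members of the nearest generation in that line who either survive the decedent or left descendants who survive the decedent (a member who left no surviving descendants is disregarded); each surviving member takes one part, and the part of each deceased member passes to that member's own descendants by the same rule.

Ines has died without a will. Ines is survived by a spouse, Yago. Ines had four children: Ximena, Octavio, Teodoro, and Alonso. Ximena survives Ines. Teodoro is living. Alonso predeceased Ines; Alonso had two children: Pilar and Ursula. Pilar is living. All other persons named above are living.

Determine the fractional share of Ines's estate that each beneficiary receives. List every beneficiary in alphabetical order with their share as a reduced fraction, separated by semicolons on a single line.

Yago, as surviving spouse, takes 1/3.
The remaining 2/3 passes to Ines's descendants per stirpes.
The 2/3 is divided into 4 equal shares of 1/6 among Ximena, Octavio, Teodoro, Alonso.
Ximena is living and takes 1/6.
Octavio is living and takes 1/6.
Teodoro is living and takes 1/6.
Alonso predeceased; the 1/6 allotted to Alonso's branch passes to Alonso's issue by representation.
The 1/6 is divided into 2 equal shares of 1/12 among Pilar, Ursula.
Pilar is living and takes 1/12.
Ursula is living and takes 1/12.

Octavio 1/6; Pilar 1/12; Teodoro 1/6; Ursula 1/12; Ximena 1/6; Yago 1/3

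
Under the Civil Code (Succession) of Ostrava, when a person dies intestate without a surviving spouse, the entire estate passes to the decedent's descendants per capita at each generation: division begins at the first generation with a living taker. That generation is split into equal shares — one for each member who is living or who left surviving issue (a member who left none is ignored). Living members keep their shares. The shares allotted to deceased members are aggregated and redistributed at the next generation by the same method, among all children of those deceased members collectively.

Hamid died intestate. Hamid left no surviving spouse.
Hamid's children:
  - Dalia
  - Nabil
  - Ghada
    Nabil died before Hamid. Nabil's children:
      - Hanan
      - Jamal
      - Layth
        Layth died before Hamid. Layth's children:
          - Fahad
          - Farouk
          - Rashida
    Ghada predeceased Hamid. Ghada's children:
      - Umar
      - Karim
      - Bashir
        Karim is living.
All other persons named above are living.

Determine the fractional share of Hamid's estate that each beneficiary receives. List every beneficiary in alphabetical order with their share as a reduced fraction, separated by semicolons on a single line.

Bashir 1/9; Dalia 1/3; Fahad 1/27; Farouk 1/27; Hanan 1/9; Jamal 1/9; Karim 1/9; Rashida 1/27; Umar 1/9

There is no surviving spouse, so the entire estate passes to Hamid's descendants per capita at each generation.
At generation 1 (Dalia, Nabil, Ghada) there are 3 shares of (1)/3 = 1/3 each.
Living: Dalia — each takes 1/3.
Deceased: Nabil and Ghada. Their combined 2/3 is pooled and carried to generation 2.
At generation 2 (Hanan, Jamal, Layth, Umar, Karim, Bashir) there are 6 shares of (2/3)/6 = 1/9 each.
Living: Hanan, Jamal, Umar, Karim, and Bashir — each takes 1/9.
Deceased: Layth. That 1/9 share is carried to generation 3.
At generation 3 (Fahad, Farouk, Rashida) there are 3 shares of (1/9)/3 = 1/27 each.
Living: Fahad, Farouk, and Rashida — each takes 1/27.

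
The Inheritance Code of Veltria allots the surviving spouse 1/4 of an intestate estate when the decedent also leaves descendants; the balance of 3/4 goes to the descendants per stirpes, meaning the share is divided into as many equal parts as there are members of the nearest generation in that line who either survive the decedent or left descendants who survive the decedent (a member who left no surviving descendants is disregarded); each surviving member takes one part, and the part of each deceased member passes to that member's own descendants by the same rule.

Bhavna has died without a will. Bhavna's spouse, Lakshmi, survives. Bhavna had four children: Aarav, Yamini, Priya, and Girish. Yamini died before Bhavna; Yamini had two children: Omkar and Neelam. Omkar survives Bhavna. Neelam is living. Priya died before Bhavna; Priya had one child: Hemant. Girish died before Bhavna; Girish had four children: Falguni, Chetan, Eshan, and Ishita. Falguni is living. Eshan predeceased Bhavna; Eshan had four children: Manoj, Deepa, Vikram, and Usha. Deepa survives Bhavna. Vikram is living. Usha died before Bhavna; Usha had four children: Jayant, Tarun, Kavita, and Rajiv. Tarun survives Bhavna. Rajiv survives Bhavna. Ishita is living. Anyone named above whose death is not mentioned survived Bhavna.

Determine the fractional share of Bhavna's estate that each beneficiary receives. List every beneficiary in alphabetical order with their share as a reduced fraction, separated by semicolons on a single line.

Lakshmi, as surviving spouse, takes 1/4.
The remaining 3/4 passes to Bhavna's descendants per stirpes.
The 3/4 is divided into 4 equal shares of 3/16 among Aarav, Yamini, Priya, Girish.
Aarav is living and takes 3/16.
Yamini predeceased; the 3/16 allotted to Yamini's branch passes to Yamini's issue by representation.
The 3/16 is divided into 2 equal shares of 3/32 among Omkar, Neelam.
Omkar is living and takes 3/32.
Neelam is living and takes 3/32.
Priya predeceased; the 3/16 allotted to Priya's branch passes to Priya's issue by representation.
Hemant is the sole taker at this level and receives the full 3/16.
Girish predeceased; the 3/16 allotted to Girish's branch passes to Girish's issue by representation.
The 3/16 is divided into 4 equal shares of 3/64 among Falguni, Chetan, Eshan, Ishita.
Falguni is living and takes 3/64.
Chetan is living and takes 3/64.
Eshan predeceased; the 3/64 allotted to Eshan's branch passes to Eshan's issue by representation.
The 3/64 is divided into 4 equal shares of 3/256 among Manoj, Deepa, Vikram, Usha.
Manoj is living and takes 3/256.
Deepa is living and takes 3/256.
Vikram is living and takes 3/256.
Usha predeceased; the 3/256 allotted to Usha's branch passes to Usha's issue by representation.
The 3/256 is divided into 4 equal shares of 3/1024 among Jayant, Tarun, Kavita, Rajiv.
Jayant is living and takes 3/1024.
Tarun is living and takes 3/1024.
Kavita is living and takes 3/1024.
Rajiv is living and takes 3/1024.
Ishita is living and takes 3/64.

Aarav 3/16; Chetan 3/64; Deepa 3/256; Falguni 3/64; Hemant 3/16; Ishita 3/64; Jayant 3/1024; Kavita 3/1024; Lakshmi 1/4; Manoj 3/256; Neelam 3/32; Omkar 3/32; Rajiv 3/1024; Tarun 3/1024; Vikram 3/256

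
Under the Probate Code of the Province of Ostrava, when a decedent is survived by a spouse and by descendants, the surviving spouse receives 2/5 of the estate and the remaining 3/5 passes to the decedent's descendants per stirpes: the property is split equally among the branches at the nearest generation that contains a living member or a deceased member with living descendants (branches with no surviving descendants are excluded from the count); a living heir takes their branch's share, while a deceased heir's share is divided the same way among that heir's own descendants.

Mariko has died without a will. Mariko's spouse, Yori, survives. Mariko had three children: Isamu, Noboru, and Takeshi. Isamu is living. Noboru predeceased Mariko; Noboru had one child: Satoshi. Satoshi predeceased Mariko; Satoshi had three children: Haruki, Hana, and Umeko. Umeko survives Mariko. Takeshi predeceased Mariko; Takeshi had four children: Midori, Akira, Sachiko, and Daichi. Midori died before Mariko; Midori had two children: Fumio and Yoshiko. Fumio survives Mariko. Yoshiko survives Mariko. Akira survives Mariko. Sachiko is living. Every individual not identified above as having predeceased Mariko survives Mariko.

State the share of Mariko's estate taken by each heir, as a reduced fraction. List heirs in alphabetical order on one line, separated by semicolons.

Yori, as surviving spouse, takes 2/5.
The remaining 3/5 passes to Mariko's descendants per stirpes.
The 3/5 is divided into 3 equal shares of 1/5 among Isamu, Noboru, Takeshi.
Isamu is living and takes 1/5.
Noboru predeceased; the 1/5 allotted to Noboru's branch passes to Noboru's issue by representation.
Satoshi's line is the sole branch at this level, so the full 1/5 passes to Satoshi's issue by representation.
The 1/5 is divided into 3 equal shares of 1/15 among Haruki, Hana, Umeko.
Haruki is living and takes 1/15.
Hana is living and takes 1/15.
Umeko is living and takes 1/15.
Takeshi predeceased; the 1/5 allotted to Takeshi's branch passes to Takeshi's issue by representation.
The 1/5 is divided into 4 equal shares of 1/20 among Midori, Akira, Sachiko, Daichi.
Midori predeceased; the 1/20 allotted to Midori's branch passes to Midori's issue by representation.
The 1/20 is divided into 2 equal shares of 1/40 among Fumio, Yoshiko.
Fumio is living and takes 1/40.
Yoshiko is living and takes 1/40.
Akira is living and takes 1/20.
Sachiko is living and takes 1/20.
Daichi is living and takes 1/20.

Akira 1/20; Daichi 1/20; Fumio 1/40; Hana 1/15; Haruki 1/15; Isamu 1/5; Sachiko 1/20; Umeko 1/15; Yori 2/5; Yoshiko 1/40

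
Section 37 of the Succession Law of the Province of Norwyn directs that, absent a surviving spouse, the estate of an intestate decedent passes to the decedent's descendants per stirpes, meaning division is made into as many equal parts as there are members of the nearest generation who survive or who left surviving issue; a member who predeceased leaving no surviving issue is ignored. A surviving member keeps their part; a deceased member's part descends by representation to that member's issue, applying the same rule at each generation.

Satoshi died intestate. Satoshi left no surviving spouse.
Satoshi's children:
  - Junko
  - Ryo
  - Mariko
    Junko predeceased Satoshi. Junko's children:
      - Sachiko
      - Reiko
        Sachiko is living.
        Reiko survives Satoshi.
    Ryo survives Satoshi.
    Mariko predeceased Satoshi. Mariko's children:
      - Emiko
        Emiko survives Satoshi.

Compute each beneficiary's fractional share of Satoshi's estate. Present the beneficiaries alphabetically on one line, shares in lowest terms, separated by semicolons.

There is no surviving spouse, so the entire estate passes to Satoshi's descendants per stirpes.
The estate is divided into 3 equal shares of 1/3 among Junko, Ryo, Mariko.
Junko predeceased; the 1/3 allotted to Junko's branch passes to Junko's issue by representation.
The 1/3 is divided into 2 equal shares of 1/6 among Sachiko, Reiko.
Sachiko is living and takes 1/6.
Reiko is living and takes 1/6.
Ryo is living and takes 1/3.
Mariko predeceased; the 1/3 allotted to Mariko's branch passes to Mariko's issue by representation.
Emiko is the sole taker at this level and receives the full 1/3.

Emiko 1/3; Reiko 1/6; Ryo 1/3; Sachiko 1/6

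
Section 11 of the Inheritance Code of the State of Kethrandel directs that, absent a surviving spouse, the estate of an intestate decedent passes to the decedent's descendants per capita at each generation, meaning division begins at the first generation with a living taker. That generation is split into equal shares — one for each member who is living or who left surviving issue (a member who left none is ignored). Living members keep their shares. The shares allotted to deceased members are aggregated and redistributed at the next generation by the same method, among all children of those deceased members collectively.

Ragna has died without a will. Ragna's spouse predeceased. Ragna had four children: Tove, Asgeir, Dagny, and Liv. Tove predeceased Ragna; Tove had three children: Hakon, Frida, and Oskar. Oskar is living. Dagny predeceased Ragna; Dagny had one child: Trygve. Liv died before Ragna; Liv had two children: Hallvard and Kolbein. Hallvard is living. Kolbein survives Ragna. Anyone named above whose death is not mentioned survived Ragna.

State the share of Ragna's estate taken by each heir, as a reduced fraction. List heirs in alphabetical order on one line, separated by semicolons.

There is no surviving spouse, so the entire estate passes to Ragna's descendants per capita at each generation.
At generation 1 (Tove, Asgeir, Dagny, Liv) there are 4 shares of (1)/4 = 1/4 each.
Living: Asgeir — each takes 1/4.
Deceased: Tove, Dagny, and Liv. Their combined 3/4 is pooled and carried to generation 2.
At generation 2 (Hakon, Frida, Oskar, Trygve, Hallvard, Kolbein) there are 6 shares of (3/4)/6 = 1/8 each.
Living: Hakon, Frida, Oskar, Trygve, Hallvard, and Kolbein — each takes 1/8.

Asgeir 1/4; Frida 1/8; Hakon 1/8; Hallvard 1/8; Kolbein 1/8; Oskar 1/8; Trygve 1/8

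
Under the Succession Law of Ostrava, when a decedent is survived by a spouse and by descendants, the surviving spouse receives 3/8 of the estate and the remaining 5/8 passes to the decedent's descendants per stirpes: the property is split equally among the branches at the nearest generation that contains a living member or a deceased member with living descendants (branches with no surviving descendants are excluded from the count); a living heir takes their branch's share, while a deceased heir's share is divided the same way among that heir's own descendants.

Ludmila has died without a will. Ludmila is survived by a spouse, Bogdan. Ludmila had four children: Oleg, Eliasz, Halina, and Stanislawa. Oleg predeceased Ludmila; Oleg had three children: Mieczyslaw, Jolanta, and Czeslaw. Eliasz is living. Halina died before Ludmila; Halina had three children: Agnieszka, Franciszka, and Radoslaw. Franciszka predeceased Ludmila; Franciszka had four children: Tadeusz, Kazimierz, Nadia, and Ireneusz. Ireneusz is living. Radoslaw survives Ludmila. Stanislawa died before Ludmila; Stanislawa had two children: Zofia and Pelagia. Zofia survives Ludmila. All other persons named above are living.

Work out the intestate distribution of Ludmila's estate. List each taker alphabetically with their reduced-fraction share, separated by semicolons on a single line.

Bogdan, as surviving spouse, takes 3/8.
The remaining 5/8 passes to Ludmila's descendants per stirpes.
The 5/8 is divided into 4 equal shares of 5/32 among Oleg, Eliasz, Halina, Stanislawa.
Oleg predeceased; the 5/32 allotted to Oleg's branch passes to Oleg's issue by representation.
The 5/32 is divided into 3 equal shares of 5/96 among Mieczyslaw, Jolanta, Czeslaw.
Mieczyslaw is living and takes 5/96.
Jolanta is living and takes 5/96.
Czeslaw is living and takes 5/96.
Eliasz is living and takes 5/32.
Halina predeceased; the 5/32 allotted to Halina's branch passes to Halina's issue by representation.
The 5/32 is divided into 3 equal shares of 5/96 among Agnieszka, Franciszka, Radoslaw.
Agnieszka is living and takes 5/96.
Franciszka predeceased; the 5/96 allotted to Franciszka's branch passes to Franciszka's issue by representation.
The 5/96 is divided into 4 equal shares of 5/384 among Tadeusz, Kazimierz, Nadia, Ireneusz.
Tadeusz is living and takes 5/384.
Kazimierz is living and takes 5/384.
Nadia is living and takes 5/384.
Ireneusz is living and takes 5/384.
Radoslaw is living and takes 5/96.
Stanislawa predeceased; the 5/32 allotted to Stanislawa's branch passes to Stanislawa's issue by representation.
The 5/32 is divided into 2 equal shares of 5/64 among Zofia, Pelagia.
Zofia is living and takes 5/64.
Pelagia is living and takes 5/64.

Agnieszka 5/96; Bogdan 3/8; Czeslaw 5/96; Eliasz 5/32; Ireneusz 5/384; Jolanta 5/96; Kazimierz 5/384; Mieczyslaw 5/96; Nadia 5/384; Pelagia 5/64; Radoslaw 5/96; Tadeusz 5/384; Zofia 5/64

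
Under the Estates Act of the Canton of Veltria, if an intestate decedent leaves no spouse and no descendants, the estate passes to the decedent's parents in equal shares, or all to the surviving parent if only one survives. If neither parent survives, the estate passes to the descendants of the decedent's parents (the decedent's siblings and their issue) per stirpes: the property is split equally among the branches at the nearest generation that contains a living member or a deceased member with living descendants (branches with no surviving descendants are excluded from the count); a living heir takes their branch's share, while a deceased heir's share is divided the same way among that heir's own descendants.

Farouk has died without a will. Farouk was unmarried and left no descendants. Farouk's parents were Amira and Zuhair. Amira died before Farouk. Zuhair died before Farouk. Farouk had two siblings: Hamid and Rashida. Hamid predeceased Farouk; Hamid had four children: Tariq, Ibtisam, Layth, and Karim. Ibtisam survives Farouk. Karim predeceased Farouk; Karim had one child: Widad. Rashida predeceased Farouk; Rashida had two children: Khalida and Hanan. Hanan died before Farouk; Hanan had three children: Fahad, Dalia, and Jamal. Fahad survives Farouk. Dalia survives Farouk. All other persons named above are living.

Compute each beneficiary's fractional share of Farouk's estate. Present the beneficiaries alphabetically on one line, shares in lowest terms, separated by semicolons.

Neither parent survives and there are no descendants, so the estate passes to Farouk's siblings and their issue per stirpes.
The estate is divided into 2 equal shares of 1/2 among Hamid, Rashida.
Hamid predeceased; the 1/2 allotted to Hamid's branch passes to Hamid's issue by representation.
The 1/2 is divided into 4 equal shares of 1/8 among Tariq, Ibtisam, Layth, Karim.
Tariq is living and takes 1/8.
Ibtisam is living and takes 1/8.
Layth is living and takes 1/8.
Karim predeceased; the 1/8 allotted to Karim's branch passes to Karim's issue by representation.
Widad is the sole taker at this level and receives the full 1/8.
Rashida predeceased; the 1/2 allotted to Rashida's branch passes to Rashida's issue by representation.
The 1/2 is divided into 2 equal shares of 1/4 among Khalida, Hanan.
Khalida is living and takes 1/4.
Hanan predeceased; the 1/4 allotted to Hanan's branch passes to Hanan's issue by representation.
The 1/4 is divided into 3 equal shares of 1/12 among Fahad, Dalia, Jamal.
Fahad is living and takes 1/12.
Dalia is living and takes 1/12.
Jamal is living and takes 1/12.

Dalia 1/12; Fahad 1/12; Ibtisam 1/8; Jamal 1/12; Khalida 1/4; Layth 1/8; Tariq 1/8; Widad 1/8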